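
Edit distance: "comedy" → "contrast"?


Word 1: "comedy" (length 6)
Word 2: "contrast" (length 8)
One optimal edit sequence (insert/delete/substitute each cost 1):
  1. keep 'c'
  2. keep 'o'
  3. insert 'n'  (+1)
  4. insert 't'  (+1)
  5. substitute 'm' -> 'r'  (+1)
  6. substitute 'e' -> 'a'  (+1)
  7. substitute 'd' -> 's'  (+1)
  8. substitute 'y' -> 't'  (+1)
Total edit operations: 6
Edit distance = 6


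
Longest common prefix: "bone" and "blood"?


Word 1: "bone"
Word 2: "blood"
Comparing from start:
  Pos 0: 'b' == 'b'
  Pos 1: 'o' != 'l' (stop)
LCP = "b" (length 1)


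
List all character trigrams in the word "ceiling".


Word: "ceiling" (length 7)
Number of trigrams = 7 - 3 + 1 = 5
  Position 0: "cei"
  Position 1: "eil"
  Position 2: "ili"
  Position 3: "lin"
  Position 4: "ing"
Trigrams = "cei", "eil", "ili", "lin", "ing"


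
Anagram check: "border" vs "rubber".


Word 1: "border" → sorted: bdeorr
Word 2: "rubber" → sorted: bberru
Same letters? bdeorr != bberru
Anagram = No


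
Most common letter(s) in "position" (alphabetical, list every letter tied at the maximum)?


Word: "position"
Letter counts:
  'i': 2
  'n': 1
  'o': 2
  'p': 1
  's': 1
  't': 1
Maximum count = 2
Most frequent = 'i', 'o' (2 times each)


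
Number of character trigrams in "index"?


Word: "index" (length 5)
Number of 3-grams = length - 3 + 1 = 5 - 3 + 1
= 3


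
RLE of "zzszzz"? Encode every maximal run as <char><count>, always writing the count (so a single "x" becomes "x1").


String: "zzszzz"
Scanning for consecutive runs:
  'z' x 2
  's' x 1
  'z' x 3
RLE = "z2s1z3"


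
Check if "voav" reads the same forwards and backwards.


Word: "voav"
Reversed: "vaov"
Forward == Backward? voav != vaov
Palindrome = No


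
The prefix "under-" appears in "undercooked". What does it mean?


Prefix: under-
As in: undercooked -> under- + cooked
Meaning = insufficient


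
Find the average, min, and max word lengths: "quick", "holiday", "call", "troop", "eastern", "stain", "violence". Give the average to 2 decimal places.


Lengths: "quick"=5, "holiday"=7, "call"=4, "troop"=5, "eastern"=7, "stain"=5, "violence"=8
Sum = 41, Count = 7
Average = 41/7 = 5.86
= avg=5.86, min=4, max=8


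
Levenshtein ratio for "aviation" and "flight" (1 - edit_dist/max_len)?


Word 1: "aviation" (length 8)
Word 2: "flight" (length 6)
One optimal edit sequence:
  1. substitute 'a' -> 'f'  (+1)
  2. substitute 'v' -> 'l'  (+1)
  3. keep 'i'
  4. delete 'a'  (+1)
  5. delete 't'  (+1)
  6. substitute 'i' -> 'g'  (+1)
  7. substitute 'o' -> 'h'  (+1)
  8. substitute 'n' -> 't'  (+1)
Edit distance = 7
Max length = max(8, 6) = 8
Similarity = 1 - 7/8
= 0.1250


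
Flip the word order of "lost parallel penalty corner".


Original: "lost parallel penalty corner"
Words (1..n): lost | parallel | penalty | corner
Reversed (n..1): corner | penalty | parallel | lost
Result = "corner penalty parallel lost"


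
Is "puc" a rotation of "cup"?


Word: "cup", Candidate: "puc"
Method: check if candidate is substring of word+word
"cupcup" contains "puc"? No
Is rotation = No


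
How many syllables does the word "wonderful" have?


Word: "wonderful"
Syllable breakdown: won-der-ful
Counting: 3 parts
= 3 syllables


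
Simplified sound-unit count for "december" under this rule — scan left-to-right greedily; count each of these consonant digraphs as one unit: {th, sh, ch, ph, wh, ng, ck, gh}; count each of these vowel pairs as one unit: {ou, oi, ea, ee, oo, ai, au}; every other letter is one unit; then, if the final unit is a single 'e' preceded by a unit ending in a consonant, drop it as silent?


Word: "december" (8 letters)
Left-to-right scan:
  1. 'd' (letter)
  2. 'e' (letter)
  3. 'c' (letter)
  4. 'e' (letter)
  5. 'm' (letter)
  6. 'b' (letter)
  7. 'e' (letter)
  8. 'r' (letter)
Units from scan: 8
Sound units = 8 units


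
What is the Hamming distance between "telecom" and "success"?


Comparing character by character (same length = 7):
  Pos 0: 't' vs 's' !=
  Pos 1: 'e' vs 'u' !=
  Pos 2: 'l' vs 'c' !=
  Pos 3: 'e' vs 'c' !=
  Pos 4: 'c' vs 'e' !=
  Pos 5: 'o' vs 's' !=
  Pos 6: 'm' vs 's' !=
Hamming distance = 7


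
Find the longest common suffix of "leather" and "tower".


Word 1: "leather"
Word 2: "tower"
Comparing from end:
  Pos -1: 'r' == 'r'
  Pos -2: 'e' == 'e'
  Pos -3: 'h' != 'w' (stop)
LCS = "er" (length 2)


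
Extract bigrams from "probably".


Word: "probably" (length 8)
Number of bigrams = 8 - 2 + 1 = 7
  Position 0: "pr"
  Position 1: "ro"
  Position 2: "ob"
  Position 3: "ba"
  Position 4: "ab"
  Position 5: "bl"
  Position 6: "ly"
Bigrams = "pr", "ro", "ob", "ba", "ab", "bl", "ly"


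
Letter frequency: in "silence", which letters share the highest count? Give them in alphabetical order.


Word: "silence"
Letter counts:
  'c': 1
  'e': 2
  'i': 1
  'l': 1
  'n': 1
  's': 1
Maximum count = 2
Most frequent = 'e' (2 times each)


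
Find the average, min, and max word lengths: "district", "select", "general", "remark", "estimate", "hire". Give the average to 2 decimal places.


Lengths: "district"=8, "select"=6, "general"=7, "remark"=6, "estimate"=8, "hire"=4
Sum = 39, Count = 6
Average = 39/6 = 6.50
= avg=6.50, min=4, max=8


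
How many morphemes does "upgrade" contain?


Word: "upgrade"
Morphemes: up- / grade
Each morpheme carries meaning
= 2 morphemes


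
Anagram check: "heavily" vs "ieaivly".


Word 1: "heavily" → sorted: aehilvy
Word 2: "ieaivly" → sorted: aeiilvy
Same letters? aehilvy != aeiilvy
Anagram = No


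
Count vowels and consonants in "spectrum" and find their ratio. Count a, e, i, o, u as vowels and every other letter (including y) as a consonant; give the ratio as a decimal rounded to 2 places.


Word: "spectrum"
Vowels (a,e,i,o,u): 2
Consonants: 6
Ratio = 2/6
= 0.33


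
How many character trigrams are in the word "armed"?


Word: "armed" (length 5)
Number of 3-grams = length - 3 + 1 = 5 - 3 + 1
= 3


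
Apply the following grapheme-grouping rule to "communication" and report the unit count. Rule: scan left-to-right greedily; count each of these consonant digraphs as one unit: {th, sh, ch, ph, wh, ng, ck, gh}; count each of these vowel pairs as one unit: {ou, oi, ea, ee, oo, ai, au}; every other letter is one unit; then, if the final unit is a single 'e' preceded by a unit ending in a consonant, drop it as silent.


Word: "communication" (13 letters)
Left-to-right scan:
  1. 'c' (letter)
  2. 'o' (letter)
  3. 'm' (letter)
  4. 'm' (letter)
  5. 'u' (letter)
  6. 'n' (letter)
  7. 'i' (letter)
  8. 'c' (letter)
  9. 'a' (letter)
  10. 't' (letter)
  11. 'i' (letter)
  12. 'o' (letter)
  13. 'n' (letter)
Units from scan: 13
Sound units = 13 units


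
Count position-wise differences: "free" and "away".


Comparing character by character (same length = 4):
  Pos 0: 'f' vs 'a' !=
  Pos 1: 'r' vs 'w' !=
  Pos 2: 'e' vs 'a' !=
  Pos 3: 'e' vs 'y' !=
Hamming distance = 4


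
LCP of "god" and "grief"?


Word 1: "god"
Word 2: "grief"
Comparing from start:
  Pos 0: 'g' == 'g'
  Pos 1: 'o' != 'r' (stop)
LCP = "g" (length 1)


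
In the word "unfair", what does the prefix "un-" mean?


Prefix: un-
Example: unfair = un- + fair
Meaning = not / reverse


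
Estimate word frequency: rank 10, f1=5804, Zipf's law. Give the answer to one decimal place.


Zipf's law: f(r) = f(1) / r
f(1) = 5804
f(10) = 5804 / 10
= 580.4 occurrences


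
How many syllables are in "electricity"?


Word: "electricity"
Syllable breakdown: e · lec · tric · i · ty
Counting: 5 parts
= 5 syllables


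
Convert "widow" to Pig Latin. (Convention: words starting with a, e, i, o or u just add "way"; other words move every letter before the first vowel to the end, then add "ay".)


Word: "widow"
Starts with consonant(s) → move to end, add 'ay'
Consonant cluster: "w"
Pig Latin = "idowway"


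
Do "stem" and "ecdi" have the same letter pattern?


Pattern of "stem": [0, 1, 2, 3]
Pattern of "ecdi": [0, 1, 2, 3]
Patterns match
Same pattern = Yes


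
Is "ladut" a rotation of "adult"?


Word: "adult", Candidate: "ladut"
Method: check if candidate is substring of word+word
"adultadult" contains "ladut"? No
Is rotation = No


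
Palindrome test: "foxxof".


Word: "foxxof"
Reversed: "foxxof"
Forward == Backward? foxxof == foxxof
Palindrome = Yes


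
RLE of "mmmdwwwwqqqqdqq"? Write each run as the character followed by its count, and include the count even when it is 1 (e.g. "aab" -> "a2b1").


String: "mmmdwwwwqqqqdqq"
Scanning for consecutive runs:
  'm' x 3
  'd' x 1
  'w' x 4
  'q' x 4
  'd' x 1
  'q' x 2
RLE = "m3d1w4q4d1q2"


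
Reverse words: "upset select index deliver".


Original: "upset select index deliver"
Words (1..n): upset | select | index | deliver
Reversed (n..1): deliver | index | select | upset
Result = "deliver index select upset"


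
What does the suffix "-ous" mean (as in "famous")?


Suffix: -ous
As in: famous -> fame + -ous, with a spelling change
Meaning = having quality of


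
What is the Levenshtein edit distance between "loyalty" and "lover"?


Word 1: "loyalty" (length 7)
Word 2: "lover" (length 5)
One optimal edit sequence (insert/delete/substitute each cost 1):
  1. keep 'l'
  2. keep 'o'
  3. delete 'y'  (+1)
  4. delete 'a'  (+1)
  5. substitute 'l' -> 'v'  (+1)
  6. substitute 't' -> 'e'  (+1)
  7. substitute 'y' -> 'r'  (+1)
Total edit operations: 5
Edit distance = 5


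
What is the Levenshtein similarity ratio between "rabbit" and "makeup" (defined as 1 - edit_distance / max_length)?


Word 1: "rabbit" (length 6)
Word 2: "makeup" (length 6)
One optimal edit sequence:
  1. substitute 'r' -> 'm'  (+1)
  2. keep 'a'
  3. substitute 'b' -> 'k'  (+1)
  4. substitute 'b' -> 'e'  (+1)
  5. substitute 'i' -> 'u'  (+1)
  6. substitute 't' -> 'p'  (+1)
Edit distance = 5
Max length = max(6, 6) = 6
Similarity = 1 - 5/6
= 0.1667


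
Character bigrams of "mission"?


Word: "mission" (length 7)
Number of bigrams = 7 - 2 + 1 = 6
  Position 0: "mi"
  Position 1: "is"
  Position 2: "ss"
  Position 3: "si"
  Position 4: "io"
  Position 5: "on"
Bigrams = "mi", "is", "ss", "si", "io", "on"


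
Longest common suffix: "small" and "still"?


Word 1: "small"
Word 2: "still"
Comparing from end:
  Pos -1: 'l' == 'l'
  Pos -2: 'l' == 'l'
  Pos -3: 'a' != 'i' (stop)
LCS = "ll" (length 2)


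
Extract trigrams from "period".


Word: "period" (length 6)
Number of trigrams = 6 - 3 + 1 = 4
  Position 0: "per"
  Position 1: "eri"
  Position 2: "rio"
  Position 3: "iod"
Trigrams = "per", "eri", "rio", "iod"


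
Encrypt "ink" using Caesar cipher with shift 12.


Word: "ink"
Shift: 12
Each letter → (letter + shift) mod 26:
  'i' (8) + 12 = 20 → 'u'
  'n' (13) + 12 = 25 → 'z'
  'k' (10) + 12 = 22 → 'w'
Result = "uzw"


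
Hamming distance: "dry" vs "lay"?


Comparing character by character (same length = 3):
  Pos 0: 'd' vs 'l' !=
  Pos 1: 'r' vs 'a' !=
  Pos 2: 'y' vs 'y' =
Hamming distance = 2


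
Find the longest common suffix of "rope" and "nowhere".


Word 1: "rope"
Word 2: "nowhere"
Comparing from end:
  Pos -1: 'e' == 'e'
  Pos -2: 'p' != 'r' (stop)
LCS = "e" (length 1)


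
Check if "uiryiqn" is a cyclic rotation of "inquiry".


Word: "inquiry", Candidate: "uiryiqn"
Method: check if candidate is substring of word+word
"inquiryinquiry" contains "uiryiqn"? No
Is rotation = No


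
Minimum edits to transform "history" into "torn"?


Word 1: "history" (length 7)
Word 2: "torn" (length 4)
One optimal edit sequence (insert/delete/substitute each cost 1):
  1. delete 'h'  (+1)
  2. delete 'i'  (+1)
  3. delete 's'  (+1)
  4. keep 't'
  5. keep 'o'
  6. keep 'r'
  7. substitute 'y' -> 'n'  (+1)
Total edit operations: 4
Edit distance = 4


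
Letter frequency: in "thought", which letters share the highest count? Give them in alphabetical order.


Word: "thought"
Letter counts:
  'g': 1
  'h': 2
  'o': 1
  't': 2
  'u': 1
Maximum count = 2
Most frequent = 'h', 't' (2 times each)


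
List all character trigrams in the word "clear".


Word: "clear" (length 5)
Number of trigrams = 5 - 3 + 1 = 3
  Position 0: "cle"
  Position 1: "lea"
  Position 2: "ear"
Trigrams = "cle", "lea", "ear"


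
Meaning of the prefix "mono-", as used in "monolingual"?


Prefix: mono-
Example: monolingual = mono- + lingual
Meaning = one


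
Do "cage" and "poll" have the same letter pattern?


Pattern of "cage": [0, 1, 2, 3]
Pattern of "poll": [0, 1, 2, 2]
Patterns do not match
Same pattern = No


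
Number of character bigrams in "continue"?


Word: "continue" (length 8)
Number of 2-grams = length - 2 + 1 = 8 - 2 + 1
= 7


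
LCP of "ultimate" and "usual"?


Word 1: "ultimate"
Word 2: "usual"
Comparing from start:
  Pos 0: 'u' == 'u'
  Pos 1: 'l' != 's' (stop)
LCP = "u" (length 1)


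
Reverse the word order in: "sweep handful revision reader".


Original: "sweep handful revision reader"
Words (1..n): sweep | handful | revision | reader
Reversed (n..1): reader | revision | handful | sweep
Result = "reader revision handful sweep"


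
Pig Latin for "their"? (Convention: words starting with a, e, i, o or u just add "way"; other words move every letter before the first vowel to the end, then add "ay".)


Word: "their"
Starts with consonant(s) → move to end, add 'ay'
Consonant cluster: "th"
Pig Latin = "eirthay"


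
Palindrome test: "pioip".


Word: "pioip"
Reversed: "pioip"
Forward == Backward? pioip == pioip
Palindrome = Yes


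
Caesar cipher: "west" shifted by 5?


Word: "west"
Shift: 5
Each letter → (letter + shift) mod 26:
  'w' (22) + 5 = 1 → 'b'
  'e' (4) + 5 = 9 → 'j'
  's' (18) + 5 = 23 → 'x'
  't' (19) + 5 = 24 → 'y'
Result = "bjxy"


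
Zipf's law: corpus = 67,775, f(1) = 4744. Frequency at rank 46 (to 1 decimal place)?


Zipf's law: f(r) = f(1) / r
f(1) = 4744
f(46) = 4744 / 46
= 103.1 occurrences


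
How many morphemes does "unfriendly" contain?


Word: "unfriendly"
Morphemes: un- | friend | -ly
Each morpheme carries meaning
= 3 morphemes


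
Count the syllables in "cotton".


Word: "cotton"
Syllable breakdown: cot · ton
Counting: 2 parts
= 2 syllables


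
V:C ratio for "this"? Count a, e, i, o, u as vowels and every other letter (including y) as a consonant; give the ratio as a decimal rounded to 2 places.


Word: "this"
Vowels (a,e,i,o,u): 1
Consonants: 3
Ratio = 1/3
= 0.33


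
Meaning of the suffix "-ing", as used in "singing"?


Suffix: -ing
Example: singing (sing + -ing)
Meaning = present participle


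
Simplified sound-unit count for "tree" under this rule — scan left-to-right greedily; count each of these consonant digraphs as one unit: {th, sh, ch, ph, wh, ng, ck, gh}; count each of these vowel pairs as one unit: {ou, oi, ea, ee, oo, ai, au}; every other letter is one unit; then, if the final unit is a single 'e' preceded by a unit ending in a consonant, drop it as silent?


Word: "tree" (4 letters)
Left-to-right scan:
  [1] 't' (letter)
  [2] 'r' (letter)
  [3] 'ee' (vowel-pair)
Units from scan: 3
Sound units = 3 units


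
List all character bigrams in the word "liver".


Word: "liver" (length 5)
Number of bigrams = 5 - 2 + 1 = 4
  Position 0: "li"
  Position 1: "iv"
  Position 2: "ve"
  Position 3: "er"
Bigrams = "li", "iv", "ve", "er"


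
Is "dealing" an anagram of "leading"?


Word 1: "leading" → sorted: adegiln
Word 2: "dealing" → sorted: adegiln
Same letters? adegiln == adegiln
Anagram = Yes


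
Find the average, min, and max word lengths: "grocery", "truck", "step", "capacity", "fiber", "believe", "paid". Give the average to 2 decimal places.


Lengths: "grocery"=7, "truck"=5, "step"=4, "capacity"=8, "fiber"=5, "believe"=7, "paid"=4
Sum = 40, Count = 7
Average = 40/7 = 5.71
= avg=5.71, min=4, max=8


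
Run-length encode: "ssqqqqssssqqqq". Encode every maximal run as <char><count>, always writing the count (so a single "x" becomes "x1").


String: "ssqqqqssssqqqq"
Scanning for consecutive runs:
  's' x 2
  'q' x 4
  's' x 4
  'q' x 4
RLE = "s2q4s4q4"


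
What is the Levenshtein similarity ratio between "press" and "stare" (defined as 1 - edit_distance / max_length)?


Word 1: "press" (length 5)
Word 2: "stare" (length 5)
One optimal edit sequence:
  1. substitute 'p' -> 's'  (+1)
  2. substitute 'r' -> 't'  (+1)
  3. substitute 'e' -> 'a'  (+1)
  4. substitute 's' -> 'r'  (+1)
  5. substitute 's' -> 'e'  (+1)
Edit distance = 5
Max length = max(5, 5) = 5
Similarity = 1 - 5/5
= 0.0000


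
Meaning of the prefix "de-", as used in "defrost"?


Prefix: de-
Example: defrost = de- + frost
Meaning = remove / reverse


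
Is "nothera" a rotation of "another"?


Word: "another", Candidate: "nothera"
Method: check if candidate is substring of word+word
"anotheranother" contains "nothera"? Yes
Is rotation = Yes


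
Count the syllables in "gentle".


Word: "gentle"
Syllable breakdown: gen-tle
Counting: 2 parts
= 2 syllables


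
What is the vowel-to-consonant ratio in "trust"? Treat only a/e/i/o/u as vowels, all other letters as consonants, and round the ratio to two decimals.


Word: "trust"
Vowels (a,e,i,o,u): 1
Consonants: 4
Ratio = 1/4
= 0.25


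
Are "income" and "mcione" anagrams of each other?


Word 1: "income" → sorted: ceimno
Word 2: "mcione" → sorted: ceimno
Same letters? ceimno == ceimno
Anagram = Yes


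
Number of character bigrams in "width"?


Word: "width" (length 5)
Number of 2-grams = length - 2 + 1 = 5 - 2 + 1
= 4


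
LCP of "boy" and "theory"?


Word 1: "boy"
Word 2: "theory"
Comparing from start:
  Pos 0: 'b' != 't' (stop)
LCP = "" (length 0)


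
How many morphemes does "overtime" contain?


Word: "overtime"
Morphemes: over- / time
Each morpheme carries meaning
= 2 morphemes


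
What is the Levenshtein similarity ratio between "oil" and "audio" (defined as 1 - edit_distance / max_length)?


Word 1: "oil" (length 3)
Word 2: "audio" (length 5)
One optimal edit sequence:
  1. insert 'a'  (+1)
  2. insert 'u'  (+1)
  3. substitute 'o' -> 'd'  (+1)
  4. keep 'i'
  5. substitute 'l' -> 'o'  (+1)
Edit distance = 4
Max length = max(3, 5) = 5
Similarity = 1 - 4/5
= 0.2000


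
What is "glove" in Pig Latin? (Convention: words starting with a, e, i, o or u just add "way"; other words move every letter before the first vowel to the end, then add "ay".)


Word: "glove"
Starts with consonant(s) → move to end, add 'ay'
Consonant cluster: "gl"
Pig Latin = "oveglay"


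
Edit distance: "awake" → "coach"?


Word 1: "awake" (length 5)
Word 2: "coach" (length 5)
One optimal edit sequence (insert/delete/substitute each cost 1):
  1. substitute 'a' -> 'c'  (+1)
  2. substitute 'w' -> 'o'  (+1)
  3. keep 'a'
  4. substitute 'k' -> 'c'  (+1)
  5. substitute 'e' -> 'h'  (+1)
Total edit operations: 4
Edit distance = 4


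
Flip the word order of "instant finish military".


Original: "instant finish military"
Words (1..n): instant | finish | military
Reversed (n..1): military | finish | instant
Result = "military finish instant"


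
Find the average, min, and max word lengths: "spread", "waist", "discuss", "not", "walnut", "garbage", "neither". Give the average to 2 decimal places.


Lengths: "spread"=6, "waist"=5, "discuss"=7, "not"=3, "walnut"=6, "garbage"=7, "neither"=7
Sum = 41, Count = 7
Average = 41/7 = 5.86
= avg=5.86, min=3, max=7


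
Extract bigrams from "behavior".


Word: "behavior" (length 8)
Number of bigrams = 8 - 2 + 1 = 7
  Position 0: "be"
  Position 1: "eh"
  Position 2: "ha"
  Position 3: "av"
  Position 4: "vi"
  Position 5: "io"
  Position 6: "or"
Bigrams = "be", "eh", "ha", "av", "vi", "io", "or"


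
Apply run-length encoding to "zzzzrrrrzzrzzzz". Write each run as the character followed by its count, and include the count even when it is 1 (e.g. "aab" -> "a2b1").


String: "zzzzrrrrzzrzzzz"
Scanning for consecutive runs:
  'z' x 4
  'r' x 4
  'z' x 2
  'r' x 1
  'z' x 4
RLE = "z4r4z2r1z4"


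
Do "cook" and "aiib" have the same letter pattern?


Pattern of "cook": [0, 1, 1, 2]
Pattern of "aiib": [0, 1, 1, 2]
Patterns match
Same pattern = Yes


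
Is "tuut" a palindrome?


Word: "tuut"
Reversed: "tuut"
Forward == Backward? tuut == tuut
Palindrome = Yes


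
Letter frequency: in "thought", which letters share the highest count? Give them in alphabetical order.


Word: "thought"
Letter counts:
  'g': 1
  'h': 2
  'o': 1
  't': 2
  'u': 1
Maximum count = 2
Most frequent = 'h', 't' (2 times each)


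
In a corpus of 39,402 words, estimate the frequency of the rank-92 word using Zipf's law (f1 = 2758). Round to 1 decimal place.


Zipf's law: f(r) = f(1) / r
f(1) = 2758
f(92) = 2758 / 92
= 30.0 occurrences


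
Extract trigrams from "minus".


Word: "minus" (length 5)
Number of trigrams = 5 - 3 + 1 = 3
  Position 0: "min"
  Position 1: "inu"
  Position 2: "nus"
Trigrams = "min", "inu", "nus"


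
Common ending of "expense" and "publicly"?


Word 1: "expense"
Word 2: "publicly"
Comparing from end:
  Pos -1: 'e' != 'y' (stop)
LCS = "" (length 0)


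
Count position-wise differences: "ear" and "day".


Comparing character by character (same length = 3):
  Pos 0: 'e' vs 'd' !=
  Pos 1: 'a' vs 'a' =
  Pos 2: 'r' vs 'y' !=
Hamming distance = 2


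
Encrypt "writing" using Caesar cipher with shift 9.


Word: "writing"
Shift: 9
Each letter → (letter + shift) mod 26:
  'w' (22) + 9 = 5 → 'f'
  'r' (17) + 9 = 0 → 'a'
  'i' (8) + 9 = 17 → 'r'
  't' (19) + 9 = 2 → 'c'
  'i' (8) + 9 = 17 → 'r'
  'n' (13) + 9 = 22 → 'w'
  'g' (6) + 9 = 15 → 'p'
Result = "farcrwp"


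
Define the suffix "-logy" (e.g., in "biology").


Suffix: -logy
As in: biology -> bio- + -logy
Meaning = study of


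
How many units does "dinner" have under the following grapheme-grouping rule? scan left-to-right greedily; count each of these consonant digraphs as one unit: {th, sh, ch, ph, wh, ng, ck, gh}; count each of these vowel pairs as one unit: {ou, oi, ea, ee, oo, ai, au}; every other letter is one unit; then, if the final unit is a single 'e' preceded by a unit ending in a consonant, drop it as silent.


Word: "dinner" (6 letters)
Left-to-right scan:
  (1) 'd' (letter)
  (2) 'i' (letter)
  (3) 'n' (letter)
  (4) 'n' (letter)
  (5) 'e' (letter)
  (6) 'r' (letter)
Units from scan: 6
Sound units = 6 units


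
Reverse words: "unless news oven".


Original: "unless news oven"
Words (1..n): unless | news | oven
Reversed (n..1): oven | news | unless
Result = "oven news unless"


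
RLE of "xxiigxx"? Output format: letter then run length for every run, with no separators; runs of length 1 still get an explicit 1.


String: "xxiigxx"
Scanning for consecutive runs:
  'x' x 2
  'i' x 2
  'g' x 1
  'x' x 2
RLE = "x2i2g1x2"


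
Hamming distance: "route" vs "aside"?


Comparing character by character (same length = 5):
  Pos 0: 'r' vs 'a' !=
  Pos 1: 'o' vs 's' !=
  Pos 2: 'u' vs 'i' !=
  Pos 3: 't' vs 'd' !=
  Pos 4: 'e' vs 'e' =
Hamming distance = 4


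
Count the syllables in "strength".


Word: "strength"
Syllable breakdown: strength
Counting: 1 part
= 1 syllable


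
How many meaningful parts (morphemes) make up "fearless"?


Word: "fearless"
Morphemes: fear | -less
Each morpheme carries meaning
= 2 morphemes


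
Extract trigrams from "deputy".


Word: "deputy" (length 6)
Number of trigrams = 6 - 3 + 1 = 4
  Position 0: "dep"
  Position 1: "epu"
  Position 2: "put"
  Position 3: "uty"
Trigrams = "dep", "epu", "put", "uty"


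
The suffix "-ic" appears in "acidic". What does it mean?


Suffix: -ic
Example: acidic = acid + -ic
Meaning = relating to


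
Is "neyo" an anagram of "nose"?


Word 1: "nose" → sorted: enos
Word 2: "neyo" → sorted: enoy
Same letters? enos != enoy
Anagram = No


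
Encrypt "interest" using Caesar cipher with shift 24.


Word: "interest"
Shift: 24
Each letter → (letter + shift) mod 26:
  'i' (8) + 24 = 6 → 'g'
  'n' (13) + 24 = 11 → 'l'
  't' (19) + 24 = 17 → 'r'
  'e' (4) + 24 = 2 → 'c'
  'r' (17) + 24 = 15 → 'p'
  'e' (4) + 24 = 2 → 'c'
  's' (18) + 24 = 16 → 'q'
  't' (19) + 24 = 17 → 'r'
Result = "glrcpcqr"


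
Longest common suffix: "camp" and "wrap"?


Word 1: "camp"
Word 2: "wrap"
Comparing from end:
  Pos -1: 'p' == 'p'
  Pos -2: 'm' != 'a' (stop)
LCS = "p" (length 1)


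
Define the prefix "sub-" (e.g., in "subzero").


Prefix: sub-
Example: subzero (sub- + zero)
Meaning = under / below


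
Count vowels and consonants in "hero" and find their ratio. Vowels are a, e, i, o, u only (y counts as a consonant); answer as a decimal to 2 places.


Word: "hero"
Vowels (a,e,i,o,u): 2
Consonants: 2
Ratio = 2/2
= 1.00


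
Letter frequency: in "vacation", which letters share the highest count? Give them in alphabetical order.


Word: "vacation"
Letter counts:
  'a': 2
  'c': 1
  'i': 1
  'n': 1
  'o': 1
  't': 1
  'v': 1
Maximum count = 2
Most frequent = 'a' (2 times each)


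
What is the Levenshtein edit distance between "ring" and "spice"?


Word 1: "ring" (length 4)
Word 2: "spice" (length 5)
One optimal edit sequence (insert/delete/substitute each cost 1):
  1. insert 's'  (+1)
  2. substitute 'r' -> 'p'  (+1)
  3. keep 'i'
  4. substitute 'n' -> 'c'  (+1)
  5. substitute 'g' -> 'e'  (+1)
Total edit operations: 4
Edit distance = 4


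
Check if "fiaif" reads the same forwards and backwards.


Word: "fiaif"
Reversed: "fiaif"
Forward == Backward? fiaif == fiaif
Palindrome = Yes


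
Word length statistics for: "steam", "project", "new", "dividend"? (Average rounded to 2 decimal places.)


Lengths: "steam"=5, "project"=7, "new"=3, "dividend"=8
Sum = 23, Count = 4
Average = 23/4 = 5.75
= avg=5.75, min=3, max=8


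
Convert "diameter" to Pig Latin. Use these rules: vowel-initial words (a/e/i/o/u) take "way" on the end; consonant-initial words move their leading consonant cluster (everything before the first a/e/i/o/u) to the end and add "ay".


Word: "diameter"
Starts with consonant(s) → move to end, add 'ay'
Consonant cluster: "d"
Pig Latin = "iameterday"


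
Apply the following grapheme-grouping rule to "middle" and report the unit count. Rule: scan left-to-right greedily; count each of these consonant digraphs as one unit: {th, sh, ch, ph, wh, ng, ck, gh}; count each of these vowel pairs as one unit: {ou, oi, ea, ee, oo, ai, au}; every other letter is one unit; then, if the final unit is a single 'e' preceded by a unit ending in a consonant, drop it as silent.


Word: "middle" (6 letters)
Left-to-right scan:
  [1] 'm' (letter)
  [2] 'i' (letter)
  [3] 'd' (letter)
  [4] 'd' (letter)
  [5] 'l' (letter)
  [6] 'e' (letter)
Units from scan: 6
Final unit is 'e' after a consonant -> drop as silent (-1)
Sound units = 5 units


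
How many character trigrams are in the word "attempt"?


Word: "attempt" (length 7)
Number of 3-grams = length - 3 + 1 = 7 - 3 + 1
= 5


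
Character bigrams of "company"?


Word: "company" (length 7)
Number of bigrams = 7 - 2 + 1 = 6
  Position 0: "co"
  Position 1: "om"
  Position 2: "mp"
  Position 3: "pa"
  Position 4: "an"
  Position 5: "ny"
Bigrams = "co", "om", "mp", "pa", "an", "ny"


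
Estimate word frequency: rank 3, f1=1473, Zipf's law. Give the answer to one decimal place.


Zipf's law: f(r) = f(1) / r
f(1) = 1473
f(3) = 1473 / 3
= 491.0 occurrences


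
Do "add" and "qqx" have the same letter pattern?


Pattern of "add": [0, 1, 1]
Pattern of "qqx": [0, 0, 1]
Patterns do not match
Same pattern = No


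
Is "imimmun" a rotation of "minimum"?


Word: "minimum", Candidate: "imimmun"
Method: check if candidate is substring of word+word
"minimumminimum" contains "imimmun"? No
Is rotation = No


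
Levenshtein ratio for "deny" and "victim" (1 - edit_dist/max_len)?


Word 1: "deny" (length 4)
Word 2: "victim" (length 6)
One optimal edit sequence:
  1. insert 'v'  (+1)
  2. insert 'i'  (+1)
  3. substitute 'd' -> 'c'  (+1)
  4. substitute 'e' -> 't'  (+1)
  5. substitute 'n' -> 'i'  (+1)
  6. substitute 'y' -> 'm'  (+1)
Edit distance = 6
Max length = max(4, 6) = 6
Similarity = 1 - 6/6
= 0.0000


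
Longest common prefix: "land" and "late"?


Word 1: "land"
Word 2: "late"
Comparing from start:
  Pos 0: 'l' == 'l'
  Pos 1: 'a' == 'a'
  Pos 2: 'n' != 't' (stop)
LCP = "la" (length 2)


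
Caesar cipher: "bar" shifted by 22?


Word: "bar"
Shift: 22
Each letter → (letter + shift) mod 26:
  'b' (1) + 22 = 23 → 'x'
  'a' (0) + 22 = 22 → 'w'
  'r' (17) + 22 = 13 → 'n'
Result = "xwn"


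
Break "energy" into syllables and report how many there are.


Word: "energy"
Syllable breakdown: en / er / gy
Counting: 3 parts
= 3 syllables


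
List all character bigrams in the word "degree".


Word: "degree" (length 6)
Number of bigrams = 6 - 2 + 1 = 5
  Position 0: "de"
  Position 1: "eg"
  Position 2: "gr"
  Position 3: "re"
  Position 4: "ee"
Bigrams = "de", "eg", "gr", "re", "ee"


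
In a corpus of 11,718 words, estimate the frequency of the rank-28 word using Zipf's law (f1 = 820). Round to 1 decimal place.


Zipf's law: f(r) = f(1) / r
f(1) = 820
f(28) = 820 / 28
= 29.3 occurrences


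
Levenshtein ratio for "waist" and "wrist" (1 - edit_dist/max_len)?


Word 1: "waist" (length 5)
Word 2: "wrist" (length 5)
One optimal edit sequence:
  1. keep 'w'
  2. substitute 'a' -> 'r'  (+1)
  3. keep 'i'
  4. keep 's'
  5. keep 't'
Edit distance = 1
Max length = max(5, 5) = 5
Similarity = 1 - 1/5
= 0.8000


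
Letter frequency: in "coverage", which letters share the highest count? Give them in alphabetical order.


Word: "coverage"
Letter counts:
  'a': 1
  'c': 1
  'e': 2
  'g': 1
  'o': 1
  'r': 1
  'v': 1
Maximum count = 2
Most frequent = 'e' (2 times each)


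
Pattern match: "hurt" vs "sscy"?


Pattern of "hurt": [0, 1, 2, 3]
Pattern of "sscy": [0, 0, 1, 2]
Patterns do not match
Same pattern = No


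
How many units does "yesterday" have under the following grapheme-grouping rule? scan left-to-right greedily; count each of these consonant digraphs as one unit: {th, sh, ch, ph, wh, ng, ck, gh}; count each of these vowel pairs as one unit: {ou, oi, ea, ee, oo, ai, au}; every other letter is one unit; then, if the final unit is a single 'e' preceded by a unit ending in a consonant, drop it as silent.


Word: "yesterday" (9 letters)
Left-to-right scan:
  (1) 'y' (letter)
  (2) 'e' (letter)
  (3) 's' (letter)
  (4) 't' (letter)
  (5) 'e' (letter)
  (6) 'r' (letter)
  (7) 'd' (letter)
  (8) 'a' (letter)
  (9) 'y' (letter)
Units from scan: 9
Sound units = 9 units


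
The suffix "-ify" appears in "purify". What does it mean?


Suffix: -ify
As in: purify -> pure + -ify, with a spelling change
Meaning = to make


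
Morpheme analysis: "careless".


Word: "careless"
Morphemes: care | -less
Each morpheme carries meaning
= 2 morphemes


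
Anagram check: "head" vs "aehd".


Word 1: "head" → sorted: adeh
Word 2: "aehd" → sorted: adeh
Same letters? adeh == adeh
Anagram = Yes


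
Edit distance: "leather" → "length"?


Word 1: "leather" (length 7)
Word 2: "length" (length 6)
One optimal edit sequence (insert/delete/substitute each cost 1):
  1. keep 'l'
  2. keep 'e'
  3. insert 'n'  (+1)
  4. substitute 'a' -> 'g'  (+1)
  5. keep 't'
  6. keep 'h'
  7. delete 'e'  (+1)
  8. delete 'r'  (+1)
Total edit operations: 4
Edit distance = 4


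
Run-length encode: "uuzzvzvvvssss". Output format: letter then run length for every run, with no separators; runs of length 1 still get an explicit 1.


String: "uuzzvzvvvssss"
Scanning for consecutive runs:
  'u' x 2
  'z' x 2
  'v' x 1
  'z' x 1
  'v' x 3
  's' x 4
RLE = "u2z2v1z1v3s4"


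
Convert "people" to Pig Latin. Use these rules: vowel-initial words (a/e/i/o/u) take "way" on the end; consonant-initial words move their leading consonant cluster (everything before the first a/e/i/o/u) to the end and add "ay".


Word: "people"
Starts with consonant(s) → move to end, add 'ay'
Consonant cluster: "p"
Pig Latin = "eoplepay"


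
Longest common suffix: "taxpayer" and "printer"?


Word 1: "taxpayer"
Word 2: "printer"
Comparing from end:
  Pos -1: 'r' == 'r'
  Pos -2: 'e' == 'e'
  Pos -3: 'y' != 't' (stop)
LCS = "er" (length 2)


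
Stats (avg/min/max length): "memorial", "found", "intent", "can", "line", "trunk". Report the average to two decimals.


Lengths: "memorial"=8, "found"=5, "intent"=6, "can"=3, "line"=4, "trunk"=5
Sum = 31, Count = 6
Average = 31/6 = 5.17
= avg=5.17, min=3, max=8


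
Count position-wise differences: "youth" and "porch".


Comparing character by character (same length = 5):
  Pos 0: 'y' vs 'p' !=
  Pos 1: 'o' vs 'o' =
  Pos 2: 'u' vs 'r' !=
  Pos 3: 't' vs 'c' !=
  Pos 4: 'h' vs 'h' =
Hamming distance = 3


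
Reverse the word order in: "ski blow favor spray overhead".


Original: "ski blow favor spray overhead"
Words (1..n): ski | blow | favor | spray | overhead
Reversed (n..1): overhead | spray | favor | blow | ski
Result = "overhead spray favor blow ski"


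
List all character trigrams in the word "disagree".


Word: "disagree" (length 8)
Number of trigrams = 8 - 3 + 1 = 6
  Position 0: "dis"
  Position 1: "isa"
  Position 2: "sag"
  Position 3: "agr"
  Position 4: "gre"
  Position 5: "ree"
Trigrams = "dis", "isa", "sag", "agr", "gre", "ree"


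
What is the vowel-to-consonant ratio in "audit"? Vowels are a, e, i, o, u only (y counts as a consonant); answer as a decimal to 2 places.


Word: "audit"
Vowels (a,e,i,o,u): 3
Consonants: 2
Ratio = 3/2
= 1.50


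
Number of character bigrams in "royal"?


Word: "royal" (length 5)
Number of 2-grams = length - 2 + 1 = 5 - 2 + 1
= 4


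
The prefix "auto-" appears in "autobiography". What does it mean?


Prefix: auto-
As in: autobiography -> auto- + biography
Meaning = self


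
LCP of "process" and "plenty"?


Word 1: "process"
Word 2: "plenty"
Comparing from start:
  Pos 0: 'p' == 'p'
  Pos 1: 'r' != 'l' (stop)
LCP = "p" (length 1)


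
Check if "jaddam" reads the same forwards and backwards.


Word: "jaddam"
Reversed: "maddaj"
Forward == Backward? jaddam != maddaj
Palindrome = No


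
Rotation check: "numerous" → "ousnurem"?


Word: "numerous", Candidate: "ousnurem"
Method: check if candidate is substring of word+word
"numerousnumerous" contains "ousnurem"? No
Is rotation = No


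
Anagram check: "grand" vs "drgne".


Word 1: "grand" → sorted: adgnr
Word 2: "drgne" → sorted: degnr
Same letters? adgnr != degnr
Anagram = No


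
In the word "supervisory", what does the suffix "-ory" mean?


Suffix: -ory
As in: supervisory -> supervise + -ory, with a spelling change
Meaning = relating to / place for


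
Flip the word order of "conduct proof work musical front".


Original: "conduct proof work musical front"
Words (1..n): conduct | proof | work | musical | front
Reversed (n..1): front | musical | work | proof | conduct
Result = "front musical work proof conduct"


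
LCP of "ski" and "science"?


Word 1: "ski"
Word 2: "science"
Comparing from start:
  Pos 0: 's' == 's'
  Pos 1: 'k' != 'c' (stop)
LCP = "s" (length 1)


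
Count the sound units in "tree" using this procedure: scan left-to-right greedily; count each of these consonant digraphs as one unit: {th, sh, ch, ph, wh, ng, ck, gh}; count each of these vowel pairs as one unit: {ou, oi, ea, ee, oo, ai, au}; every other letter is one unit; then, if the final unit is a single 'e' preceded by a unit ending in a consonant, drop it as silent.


Word: "tree" (4 letters)
Left-to-right scan:
  1. 't' (letter)
  2. 'r' (letter)
  3. 'ee' (vowel-pair)
Units from scan: 3
Sound units = 3 units


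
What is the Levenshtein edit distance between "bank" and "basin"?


Word 1: "bank" (length 4)
Word 2: "basin" (length 5)
One optimal edit sequence (insert/delete/substitute each cost 1):
  1. keep 'b'
  2. keep 'a'
  3. insert 's'  (+1)
  4. substitute 'n' -> 'i'  (+1)
  5. substitute 'k' -> 'n'  (+1)
Total edit operations: 3
Edit distance = 3


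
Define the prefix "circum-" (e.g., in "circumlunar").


Prefix: circum-
Example: circumlunar (circum- + lunar)
Meaning = around


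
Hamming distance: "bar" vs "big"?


Comparing character by character (same length = 3):
  Pos 0: 'b' vs 'b' =
  Pos 1: 'a' vs 'i' !=
  Pos 2: 'r' vs 'g' !=
Hamming distance = 2


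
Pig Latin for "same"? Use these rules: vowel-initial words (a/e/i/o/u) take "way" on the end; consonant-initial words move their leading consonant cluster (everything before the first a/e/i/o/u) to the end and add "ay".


Word: "same"
Starts with consonant(s) → move to end, add 'ay'
Consonant cluster: "s"
Pig Latin = "amesay"


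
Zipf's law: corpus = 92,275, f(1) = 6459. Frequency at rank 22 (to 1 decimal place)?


Zipf's law: f(r) = f(1) / r
f(1) = 6459
f(22) = 6459 / 22
= 293.6 occurrences


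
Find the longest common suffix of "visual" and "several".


Word 1: "visual"
Word 2: "several"
Comparing from end:
  Pos -1: 'l' == 'l'
  Pos -2: 'a' == 'a'
  Pos -3: 'u' != 'r' (stop)
LCS = "al" (length 2)


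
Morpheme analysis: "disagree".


Word: "disagree"
Morphemes: dis- / agree
Each morpheme carries meaning
= 2 morphemes


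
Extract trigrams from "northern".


Word: "northern" (length 8)
Number of trigrams = 8 - 3 + 1 = 6
  Position 0: "nor"
  Position 1: "ort"
  Position 2: "rth"
  Position 3: "the"
  Position 4: "her"
  Position 5: "ern"
Trigrams = "nor", "ort", "rth", "the", "her", "ern"


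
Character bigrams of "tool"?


Word: "tool" (length 4)
Number of bigrams = 4 - 2 + 1 = 3
  Position 0: "to"
  Position 1: "oo"
  Position 2: "ol"
Bigrams = "to", "oo", "ol"


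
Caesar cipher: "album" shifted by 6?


Word: "album"
Shift: 6
Each letter → (letter + shift) mod 26:
  'a' (0) + 6 = 6 → 'g'
  'l' (11) + 6 = 17 → 'r'
  'b' (1) + 6 = 7 → 'h'
  'u' (20) + 6 = 0 → 'a'
  'm' (12) + 6 = 18 → 's'
Result = "grhas"


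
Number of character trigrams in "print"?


Word: "print" (length 5)
Number of 3-grams = length - 3 + 1 = 5 - 3 + 1
= 3


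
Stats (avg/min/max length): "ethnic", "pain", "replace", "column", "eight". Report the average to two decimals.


Lengths: "ethnic"=6, "pain"=4, "replace"=7, "column"=6, "eight"=5
Sum = 28, Count = 5
Average = 28/5 = 5.60
= avg=5.60, min=4, max=7


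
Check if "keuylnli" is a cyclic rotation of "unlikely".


Word: "unlikely", Candidate: "keuylnli"
Method: check if candidate is substring of word+word
"unlikelyunlikely" contains "keuylnli"? No
Is rotation = No


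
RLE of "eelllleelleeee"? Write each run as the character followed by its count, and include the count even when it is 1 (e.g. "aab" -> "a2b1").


String: "eelllleelleeee"
Scanning for consecutive runs:
  'e' x 2
  'l' x 4
  'e' x 2
  'l' x 2
  'e' x 4
RLE = "e2l4e2l2e4"


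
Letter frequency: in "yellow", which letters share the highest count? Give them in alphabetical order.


Word: "yellow"
Letter counts:
  'e': 1
  'l': 2
  'o': 1
  'w': 1
  'y': 1
Maximum count = 2
Most frequent = 'l' (2 times each)


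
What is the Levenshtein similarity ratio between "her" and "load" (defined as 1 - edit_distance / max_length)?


Word 1: "her" (length 3)
Word 2: "load" (length 4)
One optimal edit sequence:
  1. insert 'l'  (+1)
  2. substitute 'h' -> 'o'  (+1)
  3. substitute 'e' -> 'a'  (+1)
  4. substitute 'r' -> 'd'  (+1)
Edit distance = 4
Max length = max(3, 4) = 4
Similarity = 1 - 4/4
= 0.0000


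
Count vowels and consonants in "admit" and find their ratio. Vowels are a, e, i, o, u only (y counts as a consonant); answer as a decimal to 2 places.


Word: "admit"
Vowels (a,e,i,o,u): 2
Consonants: 3
Ratio = 2/3
= 0.67
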